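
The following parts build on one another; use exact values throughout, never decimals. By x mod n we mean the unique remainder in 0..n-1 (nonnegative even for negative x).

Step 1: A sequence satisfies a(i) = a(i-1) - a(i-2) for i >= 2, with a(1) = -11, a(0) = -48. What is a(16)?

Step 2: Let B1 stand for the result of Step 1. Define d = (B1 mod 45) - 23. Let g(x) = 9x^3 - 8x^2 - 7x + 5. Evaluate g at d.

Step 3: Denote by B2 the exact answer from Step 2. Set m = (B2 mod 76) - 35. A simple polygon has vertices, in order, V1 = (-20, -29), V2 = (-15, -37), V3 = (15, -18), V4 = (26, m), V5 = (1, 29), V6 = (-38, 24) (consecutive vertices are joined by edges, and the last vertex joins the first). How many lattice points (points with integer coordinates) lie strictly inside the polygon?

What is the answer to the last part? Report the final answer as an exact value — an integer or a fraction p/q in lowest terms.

Step 1: a(2) = 1*(-11) - 1*(-48) = 37; iterating: a(2)=37, a(3)=48, a(4)=11, a(5)=-37, a(6)=-48, a(7)=-11, a(8)=37, a(9)=48, a(10)=11, a(11)=-37, a(12)=-48, a(13)=-11, a(14)=37, a(15)=48, a(16)=11; answer 11
Step 2: B1 = 11; d = -12; 9*(-12)^3 - 8*(-12)^2 - 7*(-12)^1 + 5 = (-15552) + (-1152) + (84) + (5) = -16615; answer -16615
Step 3: B2 = -16615; m = -6; cross terms: (-20*-37 - -15*-29)=305, (-15*-18 - 15*-37)=825, (15*-6 - 26*-18)=378, (26*29 - 1*-6)=760, (1*24 - -38*29)=1126, (-38*-29 - -20*24)=1582; twice the area = |4976| = 4976; area = 2488; boundary points = 1 + 1 + 1 + 5 + 1 + 1 = 10; strictly interior points = area - boundary/2 + 1 = 2484; answer 2484

2484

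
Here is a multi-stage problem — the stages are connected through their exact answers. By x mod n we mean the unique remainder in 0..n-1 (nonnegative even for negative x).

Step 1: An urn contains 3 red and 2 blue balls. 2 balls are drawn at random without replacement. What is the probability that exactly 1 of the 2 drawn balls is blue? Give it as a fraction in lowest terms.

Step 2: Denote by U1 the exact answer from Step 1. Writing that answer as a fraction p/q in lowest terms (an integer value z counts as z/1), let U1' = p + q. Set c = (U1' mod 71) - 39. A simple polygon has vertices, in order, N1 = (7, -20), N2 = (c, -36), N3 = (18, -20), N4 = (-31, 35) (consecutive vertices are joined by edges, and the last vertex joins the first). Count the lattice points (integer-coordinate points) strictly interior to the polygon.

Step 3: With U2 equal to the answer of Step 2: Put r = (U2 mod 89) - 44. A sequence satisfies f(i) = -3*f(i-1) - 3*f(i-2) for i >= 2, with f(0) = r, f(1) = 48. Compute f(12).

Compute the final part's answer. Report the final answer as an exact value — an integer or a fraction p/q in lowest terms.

-8019

Step 1: total draws C(5,2) = 10; favorable C(2,1)*C(3,1) = 6; P = 3/5; answer 3/5
Step 2: U1 = 3/5; threaded value p + q = 8; c = -31; cross terms: (7*-36 - -31*-20)=-872, (-31*-20 - 18*-36)=1268, (18*35 - -31*-20)=10, (-31*-20 - 7*35)=375; twice the area = |781| = 781; area = 781/2; boundary points = 2 + 1 + 1 + 1 = 5; strictly interior points = area - boundary/2 + 1 = 389; answer 389
Step 3: U2 = 389; r = -11; f(2) = -3*(48) - 3*(-11) = -111; iterating: f(2)=-111, f(3)=189, f(4)=-234, f(5)=135, f(6)=297, f(7)=-1296, f(8)=2997, f(9)=-5103, f(10)=6318, f(11)=-3645, f(12)=-8019; answer -8019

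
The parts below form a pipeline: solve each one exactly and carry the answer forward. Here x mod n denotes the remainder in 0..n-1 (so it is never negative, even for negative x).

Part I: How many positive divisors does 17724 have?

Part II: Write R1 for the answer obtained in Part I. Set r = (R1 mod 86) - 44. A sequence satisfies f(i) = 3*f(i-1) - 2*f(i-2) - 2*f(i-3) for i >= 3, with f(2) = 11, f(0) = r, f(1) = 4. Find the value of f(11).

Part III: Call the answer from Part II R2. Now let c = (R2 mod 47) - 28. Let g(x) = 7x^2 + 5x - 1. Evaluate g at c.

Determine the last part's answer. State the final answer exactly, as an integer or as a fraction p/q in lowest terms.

947

Part I: 17724 = 2^2 * 3 * 7 * 211; number of divisors = (2+1) * (1+1) * (1+1) * (1+1) = 24; answer 24
Part II: R1 = 24; r = -20; f(3) = 3*(11) - 2*(4) - 2*(-20) = 65; iterating: f(3)=65, f(4)=165, f(5)=343, f(6)=569, f(7)=691, f(8)=249, f(9)=-1773, f(10)=-7199, f(11)=-18549; answer -18549
Part III: R2 = -18549; c = -12; 7*(-12)^2 + 5*(-12)^1 - 1 = (1008) + (-60) + (-1) = 947; answer 947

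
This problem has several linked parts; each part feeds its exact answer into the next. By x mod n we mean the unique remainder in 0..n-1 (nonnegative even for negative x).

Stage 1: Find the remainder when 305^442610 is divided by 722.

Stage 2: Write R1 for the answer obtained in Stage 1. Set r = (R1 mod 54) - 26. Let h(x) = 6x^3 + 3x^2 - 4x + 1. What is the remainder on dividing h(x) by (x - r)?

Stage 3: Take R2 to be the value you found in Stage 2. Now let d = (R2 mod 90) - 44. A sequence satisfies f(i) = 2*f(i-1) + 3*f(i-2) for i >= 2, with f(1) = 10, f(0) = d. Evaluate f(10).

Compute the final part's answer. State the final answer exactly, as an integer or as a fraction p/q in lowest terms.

Stage 1: squarings mod 722: 305^1=305, 305^2=609, 305^4=495, 305^8=267, 305^16=533, 305^32=343, 305^64=685, 305^128=647, 305^256=571, 305^512=419, 305^1024=115, 305^2048=229, 305^4096=457, 305^8192=191, 305^16384=381, 305^32768=39, 305^65536=77, 305^131072=153, 305^262144=305; 305^442610 = 305^2 * 305^16 * 305^32 * 305^64 * 305^128 * 305^16384 * 305^32768 * 305^131072 * 305^262144 = 77 (mod 722); answer 77
Stage 2: R1 = 77; r = -3; remainder = value at the root: 6*(-3)^3 + 3*(-3)^2 - 4*(-3)^1 + 1 = (-162) + (27) + (12) + (1) = -122; answer -122
Stage 3: R2 = -122; d = 14; f(2) = 2*(10) + 3*(14) = 62; iterating: f(2)=62, f(3)=154, f(4)=494, f(5)=1450, f(6)=4382, f(7)=13114, f(8)=39374, f(9)=118090, f(10)=354302; answer 354302

354302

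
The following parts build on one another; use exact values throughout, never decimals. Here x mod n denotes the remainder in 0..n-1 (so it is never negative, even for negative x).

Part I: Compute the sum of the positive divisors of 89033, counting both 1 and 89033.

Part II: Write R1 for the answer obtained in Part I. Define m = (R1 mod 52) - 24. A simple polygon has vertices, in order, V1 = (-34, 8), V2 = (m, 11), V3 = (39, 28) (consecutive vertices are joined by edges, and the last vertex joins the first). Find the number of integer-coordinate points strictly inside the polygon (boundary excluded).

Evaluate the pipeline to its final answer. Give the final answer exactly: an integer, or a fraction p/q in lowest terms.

309

Part I: 89033 = 7^2 * 23 * 79; sigma = (1 + 7 + 49) * (1 + 23) * (1 + 79) = 57 * 24 * 80 = 109440; answer 109440
Part II: R1 = 109440; m = 8; cross terms: (-34*11 - 8*8)=-438, (8*28 - 39*11)=-205, (39*8 - -34*28)=1264; twice the area = |621| = 621; area = 621/2; boundary points = 3 + 1 + 1 = 5; strictly interior points = area - boundary/2 + 1 = 309; answer 309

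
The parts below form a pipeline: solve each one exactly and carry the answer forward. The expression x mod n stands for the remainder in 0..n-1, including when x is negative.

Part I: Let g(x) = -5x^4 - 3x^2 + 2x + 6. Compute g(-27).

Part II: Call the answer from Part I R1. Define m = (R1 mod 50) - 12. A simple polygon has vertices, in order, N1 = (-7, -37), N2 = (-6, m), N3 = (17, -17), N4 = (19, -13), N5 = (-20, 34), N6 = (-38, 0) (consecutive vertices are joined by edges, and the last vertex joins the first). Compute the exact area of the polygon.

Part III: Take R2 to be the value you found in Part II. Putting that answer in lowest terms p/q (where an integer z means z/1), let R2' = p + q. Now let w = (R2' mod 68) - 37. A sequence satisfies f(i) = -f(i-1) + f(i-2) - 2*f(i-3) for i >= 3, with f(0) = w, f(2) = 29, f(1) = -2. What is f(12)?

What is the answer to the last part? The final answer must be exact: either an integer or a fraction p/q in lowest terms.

32785

Part I: -5*(-27)^4 - 3*(-27)^2 + 2*(-27)^1 + 6 = (-2657205) + (-2187) + (-54) + (6) = -2659440; answer -2659440
Part II: R1 = -2659440; m = -2; cross terms: (-7*-2 - -6*-37)=-208, (-6*-17 - 17*-2)=136, (17*-13 - 19*-17)=102, (19*34 - -20*-13)=386, (-20*0 - -38*34)=1292, (-38*-37 - -7*0)=1406; twice the area = |3114| = 3114; area = 1557; answer 1557
Part III: R2 = 1557; threaded value p + q = 1558; w = 25; f(3) = -1*(29) + 1*(-2) - 2*(25) = -81; iterating: f(3)=-81, f(4)=114, f(5)=-253, f(6)=529, f(7)=-1010, f(8)=2045, f(9)=-4113, f(10)=8178, f(11)=-16381, f(12)=32785; answer 32785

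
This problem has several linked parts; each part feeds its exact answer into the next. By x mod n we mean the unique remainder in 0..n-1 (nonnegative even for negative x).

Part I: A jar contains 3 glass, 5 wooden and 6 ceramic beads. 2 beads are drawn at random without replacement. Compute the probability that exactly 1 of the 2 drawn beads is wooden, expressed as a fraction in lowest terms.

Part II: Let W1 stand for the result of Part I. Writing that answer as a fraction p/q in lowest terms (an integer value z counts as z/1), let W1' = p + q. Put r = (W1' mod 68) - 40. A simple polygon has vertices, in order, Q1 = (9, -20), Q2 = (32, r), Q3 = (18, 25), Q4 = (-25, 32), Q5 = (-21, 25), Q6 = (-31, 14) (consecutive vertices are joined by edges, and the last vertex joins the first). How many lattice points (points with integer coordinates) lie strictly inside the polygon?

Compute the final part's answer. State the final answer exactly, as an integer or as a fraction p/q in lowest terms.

2009

Part I: total draws C(14,2) = 91; favorable C(5,1)*C(9,1) = 45; P = 45/91; answer 45/91
Part II: W1 = 45/91; threaded value p + q = 136; r = -40; cross terms: (9*-40 - 32*-20)=280, (32*25 - 18*-40)=1520, (18*32 - -25*25)=1201, (-25*25 - -21*32)=47, (-21*14 - -31*25)=481, (-31*-20 - 9*14)=494; twice the area = |4023| = 4023; area = 4023/2; boundary points = 1 + 1 + 1 + 1 + 1 + 2 = 7; strictly interior points = area - boundary/2 + 1 = 2009; answer 2009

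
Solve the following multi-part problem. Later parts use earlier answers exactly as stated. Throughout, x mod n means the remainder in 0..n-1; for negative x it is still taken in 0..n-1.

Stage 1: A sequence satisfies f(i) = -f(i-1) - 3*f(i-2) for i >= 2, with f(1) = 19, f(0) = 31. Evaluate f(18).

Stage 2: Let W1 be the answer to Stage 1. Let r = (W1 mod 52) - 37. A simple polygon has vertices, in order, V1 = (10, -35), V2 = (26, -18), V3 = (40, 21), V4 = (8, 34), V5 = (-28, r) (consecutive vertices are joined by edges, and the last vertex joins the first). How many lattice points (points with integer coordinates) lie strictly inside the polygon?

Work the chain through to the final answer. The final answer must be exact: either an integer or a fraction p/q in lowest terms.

Stage 1: f(2) = -1*(19) - 3*(31) = -112; iterating: f(2)=-112, f(3)=55, f(4)=281, f(5)=-446, f(6)=-397, f(7)=1735, f(8)=-544, f(9)=-4661, f(10)=6293, f(11)=7690, f(12)=-26569, f(13)=3499, f(14)=76208, f(15)=-86705, f(16)=-141919, f(17)=402034, f(18)=23723; answer 23723
Stage 2: W1 = 23723; r = -26; cross terms: (10*-18 - 26*-35)=730, (26*21 - 40*-18)=1266, (40*34 - 8*21)=1192, (8*-26 - -28*34)=744, (-28*-35 - 10*-26)=1240; twice the area = |5172| = 5172; area = 2586; boundary points = 1 + 1 + 1 + 12 + 1 = 16; strictly interior points = area - boundary/2 + 1 = 2579; answer 2579

2579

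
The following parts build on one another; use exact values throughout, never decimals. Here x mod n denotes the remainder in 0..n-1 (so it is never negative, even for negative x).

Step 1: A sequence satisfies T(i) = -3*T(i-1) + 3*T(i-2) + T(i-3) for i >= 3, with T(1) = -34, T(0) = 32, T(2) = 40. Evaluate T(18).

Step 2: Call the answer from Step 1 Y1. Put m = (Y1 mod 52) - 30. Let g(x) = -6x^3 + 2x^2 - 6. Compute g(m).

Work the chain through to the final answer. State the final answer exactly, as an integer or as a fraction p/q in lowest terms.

16850

Step 1: T(3) = -3*(40) + 3*(-34) + 1*(32) = -190; iterating: T(3)=-190, T(4)=656, T(5)=-2498, T(6)=9272, T(7)=-34654, T(8)=129280, T(9)=-482530, T(10)=1800776, T(11)=-6720638, T(12)=25081712, T(13)=-93606274, T(14)=349343320, T(15)=-1303767070, T(16)=4865724896, T(17)=-18159132578, T(18)=67770805352; answer 67770805352
Step 2: Y1 = 67770805352; m = -14; -6*(-14)^3 + 2*(-14)^2 - 6 = (16464) + (392) + (-6) = 16850; answer 16850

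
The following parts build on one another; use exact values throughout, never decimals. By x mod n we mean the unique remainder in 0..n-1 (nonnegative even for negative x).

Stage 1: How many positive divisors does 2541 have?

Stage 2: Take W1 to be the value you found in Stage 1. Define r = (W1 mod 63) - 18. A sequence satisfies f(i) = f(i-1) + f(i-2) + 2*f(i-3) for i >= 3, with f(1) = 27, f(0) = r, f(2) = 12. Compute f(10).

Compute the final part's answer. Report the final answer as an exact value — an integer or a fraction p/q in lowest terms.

4845

Stage 1: 2541 = 3 * 7 * 11^2; number of divisors = (1+1) * (1+1) * (2+1) = 12; answer 12
Stage 2: W1 = 12; r = -6; f(3) = 1*(12) + 1*(27) + 2*(-6) = 27; iterating: f(3)=27, f(4)=93, f(5)=144, f(6)=291, f(7)=621, f(8)=1200, f(9)=2403, f(10)=4845; answer 4845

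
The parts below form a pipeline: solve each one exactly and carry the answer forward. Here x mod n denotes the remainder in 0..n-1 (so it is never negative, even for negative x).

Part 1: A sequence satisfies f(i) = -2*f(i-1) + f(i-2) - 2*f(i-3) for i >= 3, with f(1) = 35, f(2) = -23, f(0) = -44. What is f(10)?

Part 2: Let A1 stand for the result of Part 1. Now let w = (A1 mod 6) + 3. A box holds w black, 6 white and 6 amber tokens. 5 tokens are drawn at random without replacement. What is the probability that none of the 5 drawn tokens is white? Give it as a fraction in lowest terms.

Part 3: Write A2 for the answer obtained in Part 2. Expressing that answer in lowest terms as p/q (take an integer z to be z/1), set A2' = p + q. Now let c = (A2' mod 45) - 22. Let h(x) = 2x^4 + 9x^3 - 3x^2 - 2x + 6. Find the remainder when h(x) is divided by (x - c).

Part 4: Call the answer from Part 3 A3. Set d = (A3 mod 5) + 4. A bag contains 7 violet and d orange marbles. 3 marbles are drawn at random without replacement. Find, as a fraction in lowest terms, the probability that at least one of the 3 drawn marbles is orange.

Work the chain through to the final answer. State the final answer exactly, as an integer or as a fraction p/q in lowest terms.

47/52

Part 1: f(3) = -2*(-23) + 1*(35) - 2*(-44) = 169; iterating: f(3)=169, f(4)=-431, f(5)=1077, f(6)=-2923, f(7)=7785, f(8)=-20647, f(9)=54925, f(10)=-146067; answer -146067
Part 2: A1 = -146067; w = 6; total draws C(18,5) = 8568; favorable C(12,5) = 792; P = 11/119; answer 11/119
Part 3: A2 = 11/119; threaded value p + q = 130; c = 18; remainder = value at the root: 2*(18)^4 + 9*(18)^3 - 3*(18)^2 - 2*(18)^1 + 6 = (209952) + (52488) + (-972) + (-36) + (6) = 261438; answer 261438
Part 4: A3 = 261438; d = 7; total draws C(14,3) = 364; complement C(7,3) = 35; favorable 364 - 35 = 329; P = 47/52; answer 47/52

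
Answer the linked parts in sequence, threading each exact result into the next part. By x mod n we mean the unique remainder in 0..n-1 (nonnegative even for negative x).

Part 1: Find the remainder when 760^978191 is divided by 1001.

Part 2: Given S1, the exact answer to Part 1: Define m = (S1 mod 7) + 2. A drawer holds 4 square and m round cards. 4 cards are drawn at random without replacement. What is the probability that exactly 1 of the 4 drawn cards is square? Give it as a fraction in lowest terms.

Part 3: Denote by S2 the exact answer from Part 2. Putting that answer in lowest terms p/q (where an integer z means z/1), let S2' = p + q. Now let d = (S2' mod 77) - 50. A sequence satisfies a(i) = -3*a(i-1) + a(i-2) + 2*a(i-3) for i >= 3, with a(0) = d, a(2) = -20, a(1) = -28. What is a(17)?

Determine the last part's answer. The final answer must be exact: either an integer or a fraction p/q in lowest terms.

Part 1: squarings mod 1001: 760^1=760, 760^2=23, 760^4=529, 760^8=562, 760^16=529, 760^32=562, 760^64=529, 760^128=562, 760^256=529, 760^512=562, 760^1024=529, 760^2048=562, 760^4096=529, 760^8192=562, 760^16384=529, 760^32768=562, 760^65536=529, 760^131072=562, 760^262144=529, 760^524288=562; 760^978191 = 760^1 * 760^2 * 760^4 * 760^8 * 760^256 * 760^1024 * 760^2048 * 760^8192 * 760^16384 * 760^32768 * 760^131072 * 760^262144 * 760^524288 = 947 (mod 1001); answer 947
Part 2: S1 = 947; m = 4; total draws C(8,4) = 70; favorable C(4,1)*C(4,3) = 16; P = 8/35; answer 8/35
Part 3: S2 = 8/35; threaded value p + q = 43; d = -7; a(3) = -3*(-20) + 1*(-28) + 2*(-7) = 18; iterating: a(3)=18, a(4)=-130, a(5)=368, a(6)=-1198, a(7)=3702, a(8)=-11568, a(9)=36010, a(10)=-112194, a(11)=349456, a(12)=-1088542, a(13)=3390694, a(14)=-10561712, a(15)=32898746, a(16)=-102476562, a(17)=319205008; answer 319205008

319205008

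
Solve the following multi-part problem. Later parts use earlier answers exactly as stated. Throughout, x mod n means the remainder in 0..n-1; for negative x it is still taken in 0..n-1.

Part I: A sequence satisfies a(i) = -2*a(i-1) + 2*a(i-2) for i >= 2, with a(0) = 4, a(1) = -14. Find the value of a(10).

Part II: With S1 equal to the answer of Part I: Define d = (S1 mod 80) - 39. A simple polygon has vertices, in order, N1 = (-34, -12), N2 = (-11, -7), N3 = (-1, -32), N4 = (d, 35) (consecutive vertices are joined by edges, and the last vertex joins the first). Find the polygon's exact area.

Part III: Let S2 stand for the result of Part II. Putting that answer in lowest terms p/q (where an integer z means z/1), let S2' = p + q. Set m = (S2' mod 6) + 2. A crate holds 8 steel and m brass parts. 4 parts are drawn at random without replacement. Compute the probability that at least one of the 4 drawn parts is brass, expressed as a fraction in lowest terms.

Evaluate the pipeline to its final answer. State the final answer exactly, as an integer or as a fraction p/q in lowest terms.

133/143

Part I: a(2) = -2*(-14) + 2*(4) = 36; iterating: a(2)=36, a(3)=-100, a(4)=272, a(5)=-744, a(6)=2032, a(7)=-5552, a(8)=15168, a(9)=-41440, a(10)=113216; answer 113216
Part II: S1 = 113216; d = -23; cross terms: (-34*-7 - -11*-12)=106, (-11*-32 - -1*-7)=345, (-1*35 - -23*-32)=-771, (-23*-12 - -34*35)=1466; twice the area = |1146| = 1146; area = 573; answer 573
Part III: S2 = 573; threaded value p + q = 574; m = 6; total draws C(14,4) = 1001; complement C(8,4) = 70; favorable 1001 - 70 = 931; P = 133/143; answer 133/143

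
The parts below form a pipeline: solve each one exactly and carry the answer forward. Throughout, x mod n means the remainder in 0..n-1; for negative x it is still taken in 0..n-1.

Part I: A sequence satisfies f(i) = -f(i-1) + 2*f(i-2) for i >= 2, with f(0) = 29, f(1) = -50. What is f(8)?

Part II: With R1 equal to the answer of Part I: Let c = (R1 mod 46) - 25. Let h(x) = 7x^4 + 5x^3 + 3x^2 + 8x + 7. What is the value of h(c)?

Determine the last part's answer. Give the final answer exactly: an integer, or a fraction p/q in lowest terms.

Part I: f(2) = -1*(-50) + 2*(29) = 108; iterating: f(2)=108, f(3)=-208, f(4)=424, f(5)=-840, f(6)=1688, f(7)=-3368, f(8)=6744; answer 6744
Part II: R1 = 6744; c = 3; 7*(3)^4 + 5*(3)^3 + 3*(3)^2 + 8*(3)^1 + 7 = (567) + (135) + (27) + (24) + (7) = 760; answer 760

760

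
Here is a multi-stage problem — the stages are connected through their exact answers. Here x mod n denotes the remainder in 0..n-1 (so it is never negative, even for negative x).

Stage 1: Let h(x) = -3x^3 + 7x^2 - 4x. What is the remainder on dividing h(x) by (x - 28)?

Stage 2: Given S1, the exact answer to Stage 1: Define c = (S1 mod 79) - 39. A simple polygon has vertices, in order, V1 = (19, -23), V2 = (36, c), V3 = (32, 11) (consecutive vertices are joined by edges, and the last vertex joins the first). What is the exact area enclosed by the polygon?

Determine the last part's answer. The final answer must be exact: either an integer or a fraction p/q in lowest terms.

172

Stage 1: remainder = value at the root: -3*(28)^3 + 7*(28)^2 - 4*(28)^1 = (-65856) + (5488) + (-112) = -60480; answer -60480
Stage 2: S1 = -60480; c = -5; cross terms: (19*-5 - 36*-23)=733, (36*11 - 32*-5)=556, (32*-23 - 19*11)=-945; twice the area = |344| = 344; area = 172; answer 172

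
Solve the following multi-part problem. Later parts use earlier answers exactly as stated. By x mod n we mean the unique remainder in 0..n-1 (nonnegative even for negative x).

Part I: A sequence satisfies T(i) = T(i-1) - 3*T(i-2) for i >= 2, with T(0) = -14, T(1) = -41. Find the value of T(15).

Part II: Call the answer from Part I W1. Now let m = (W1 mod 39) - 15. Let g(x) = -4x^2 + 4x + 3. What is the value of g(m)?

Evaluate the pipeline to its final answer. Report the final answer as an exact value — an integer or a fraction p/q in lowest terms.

Part I: T(2) = 1*(-41) - 3*(-14) = 1; iterating: T(2)=1, T(3)=124, T(4)=121, T(5)=-251, T(6)=-614, T(7)=139, T(8)=1981, T(9)=1564, T(10)=-4379, T(11)=-9071, T(12)=4066, T(13)=31279, T(14)=19081, T(15)=-74756; answer -74756
Part II: W1 = -74756; m = -8; -4*(-8)^2 + 4*(-8)^1 + 3 = (-256) + (-32) + (3) = -285; answer -285

-285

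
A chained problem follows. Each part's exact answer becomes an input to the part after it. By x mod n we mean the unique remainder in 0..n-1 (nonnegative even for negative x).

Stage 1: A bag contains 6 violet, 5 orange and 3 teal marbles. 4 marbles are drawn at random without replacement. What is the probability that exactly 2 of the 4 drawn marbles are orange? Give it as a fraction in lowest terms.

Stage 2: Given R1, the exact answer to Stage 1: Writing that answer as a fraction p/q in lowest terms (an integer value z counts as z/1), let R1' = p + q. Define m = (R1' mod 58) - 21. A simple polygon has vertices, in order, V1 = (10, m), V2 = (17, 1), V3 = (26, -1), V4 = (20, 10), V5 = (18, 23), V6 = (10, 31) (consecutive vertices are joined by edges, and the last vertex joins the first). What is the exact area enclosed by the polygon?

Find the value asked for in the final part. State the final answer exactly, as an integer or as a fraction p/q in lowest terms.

503/2

Stage 1: total draws C(14,4) = 1001; favorable C(5,2)*C(9,2) = 360; P = 360/1001; answer 360/1001
Stage 2: R1 = 360/1001; threaded value p + q = 1361; m = 6; cross terms: (10*1 - 17*6)=-92, (17*-1 - 26*1)=-43, (26*10 - 20*-1)=280, (20*23 - 18*10)=280, (18*31 - 10*23)=328, (10*6 - 10*31)=-250; twice the area = |503| = 503; area = 503/2; answer 503/2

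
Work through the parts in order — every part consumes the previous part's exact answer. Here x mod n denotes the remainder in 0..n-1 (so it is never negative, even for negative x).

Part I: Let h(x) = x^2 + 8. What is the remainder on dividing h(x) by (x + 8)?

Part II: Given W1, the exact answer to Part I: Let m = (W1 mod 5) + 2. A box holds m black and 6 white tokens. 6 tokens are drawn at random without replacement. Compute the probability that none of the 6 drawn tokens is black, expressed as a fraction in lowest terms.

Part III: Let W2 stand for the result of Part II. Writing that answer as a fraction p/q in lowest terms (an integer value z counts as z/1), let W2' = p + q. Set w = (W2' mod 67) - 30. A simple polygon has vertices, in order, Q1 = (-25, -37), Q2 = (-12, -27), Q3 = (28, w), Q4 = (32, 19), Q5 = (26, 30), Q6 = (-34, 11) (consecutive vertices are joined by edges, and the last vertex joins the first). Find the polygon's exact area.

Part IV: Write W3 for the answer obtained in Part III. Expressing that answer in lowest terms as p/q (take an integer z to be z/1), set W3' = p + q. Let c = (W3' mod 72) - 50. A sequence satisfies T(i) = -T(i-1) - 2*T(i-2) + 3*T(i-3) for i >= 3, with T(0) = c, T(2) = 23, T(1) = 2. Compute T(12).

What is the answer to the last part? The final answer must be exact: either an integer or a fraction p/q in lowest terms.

-12043

Part I: remainder = value at the root: 1*(-8)^2 + 8 = (64) + (8) = 72; answer 72
Part II: W1 = 72; m = 4; total draws C(10,6) = 210; favorable C(6,6) = 1; P = 1/210; answer 1/210
Part III: W2 = 1/210; threaded value p + q = 211; w = -20; cross terms: (-25*-27 - -12*-37)=231, (-12*-20 - 28*-27)=996, (28*19 - 32*-20)=1172, (32*30 - 26*19)=466, (26*11 - -34*30)=1306, (-34*-37 - -25*11)=1533; twice the area = |5704| = 5704; area = 2852; answer 2852
Part IV: W3 = 2852; threaded value p + q = 2853; c = -5; T(3) = -1*(23) - 2*(2) + 3*(-5) = -42; iterating: T(3)=-42, T(4)=2, T(5)=151, T(6)=-281, T(7)=-15, T(8)=1030, T(9)=-1843, T(10)=-262, T(11)=7038, T(12)=-12043; answer -12043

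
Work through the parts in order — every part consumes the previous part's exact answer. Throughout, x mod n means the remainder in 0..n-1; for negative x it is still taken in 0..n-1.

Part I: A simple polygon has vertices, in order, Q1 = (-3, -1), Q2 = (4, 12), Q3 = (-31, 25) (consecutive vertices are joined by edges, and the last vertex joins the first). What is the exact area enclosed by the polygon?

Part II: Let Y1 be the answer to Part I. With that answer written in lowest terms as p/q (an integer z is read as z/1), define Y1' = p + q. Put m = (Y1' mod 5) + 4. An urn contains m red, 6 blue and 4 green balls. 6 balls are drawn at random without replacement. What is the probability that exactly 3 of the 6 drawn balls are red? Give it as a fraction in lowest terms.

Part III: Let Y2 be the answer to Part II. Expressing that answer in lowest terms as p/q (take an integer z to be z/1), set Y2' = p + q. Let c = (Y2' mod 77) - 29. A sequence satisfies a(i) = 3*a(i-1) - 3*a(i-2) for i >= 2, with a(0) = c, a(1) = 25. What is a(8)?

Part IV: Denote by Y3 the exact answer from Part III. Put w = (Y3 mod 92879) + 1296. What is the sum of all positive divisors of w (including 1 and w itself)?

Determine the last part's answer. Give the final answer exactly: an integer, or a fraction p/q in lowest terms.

7623

Part I: cross terms: (-3*12 - 4*-1)=-32, (4*25 - -31*12)=472, (-31*-1 - -3*25)=106; twice the area = |546| = 546; area = 273; answer 273
Part II: Y1 = 273; threaded value p + q = 274; m = 8; total draws C(18,6) = 18564; favorable C(8,3)*C(10,3) = 6720; P = 80/221; answer 80/221
Part III: Y2 = 80/221; threaded value p + q = 301; c = 41; a(2) = 3*(25) - 3*(41) = -48; iterating: a(2)=-48, a(3)=-219, a(4)=-513, a(5)=-882, a(6)=-1107, a(7)=-675, a(8)=1296; answer 1296
Part IV: Y3 = 1296; w = 2592; 2592 = 2^5 * 3^4; sigma = (1 + 2 + 4 + 8 + 16 + 32) * (1 + 3 + 9 + 27 + 81) = 63 * 121 = 7623; answer 7623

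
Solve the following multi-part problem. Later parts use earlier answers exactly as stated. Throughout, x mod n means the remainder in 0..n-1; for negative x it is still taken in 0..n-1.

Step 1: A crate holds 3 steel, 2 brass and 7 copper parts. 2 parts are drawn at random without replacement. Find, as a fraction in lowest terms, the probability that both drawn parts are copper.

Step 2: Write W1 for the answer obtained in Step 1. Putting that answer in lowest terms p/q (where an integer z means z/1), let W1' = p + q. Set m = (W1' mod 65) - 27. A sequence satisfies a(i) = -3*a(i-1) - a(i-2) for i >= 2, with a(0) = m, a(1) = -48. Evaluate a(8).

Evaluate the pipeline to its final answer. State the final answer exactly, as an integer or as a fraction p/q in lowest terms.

46622

Step 1: total draws C(12,2) = 66; favorable C(7,2) = 21; P = 7/22; answer 7/22
Step 2: W1 = 7/22; threaded value p + q = 29; m = 2; a(2) = -3*(-48) - 1*(2) = 142; iterating: a(2)=142, a(3)=-378, a(4)=992, a(5)=-2598, a(6)=6802, a(7)=-17808, a(8)=46622; answer 46622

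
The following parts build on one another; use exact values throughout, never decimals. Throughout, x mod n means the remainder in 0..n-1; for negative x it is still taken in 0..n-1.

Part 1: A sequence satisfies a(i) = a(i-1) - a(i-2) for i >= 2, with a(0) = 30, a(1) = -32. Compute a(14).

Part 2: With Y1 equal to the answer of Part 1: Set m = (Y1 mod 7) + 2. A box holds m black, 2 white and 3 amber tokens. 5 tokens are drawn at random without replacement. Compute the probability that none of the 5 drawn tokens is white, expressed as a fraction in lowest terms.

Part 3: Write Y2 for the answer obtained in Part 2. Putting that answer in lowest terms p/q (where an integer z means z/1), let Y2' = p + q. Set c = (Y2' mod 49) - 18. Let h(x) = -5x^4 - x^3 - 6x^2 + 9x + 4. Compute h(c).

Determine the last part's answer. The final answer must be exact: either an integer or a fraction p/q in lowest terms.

-145895

Part 1: a(2) = 1*(-32) - 1*(30) = -62; iterating: a(2)=-62, a(3)=-30, a(4)=32, a(5)=62, a(6)=30, a(7)=-32, a(8)=-62, a(9)=-30, a(10)=32, a(11)=62, a(12)=30, a(13)=-32, a(14)=-62; answer -62
Part 2: Y1 = -62; m = 3; total draws C(8,5) = 56; favorable C(6,5) = 6; P = 3/28; answer 3/28
Part 3: Y2 = 3/28; threaded value p + q = 31; c = 13; -5*(13)^4 - 1*(13)^3 - 6*(13)^2 + 9*(13)^1 + 4 = (-142805) + (-2197) + (-1014) + (117) + (4) = -145895; answer -145895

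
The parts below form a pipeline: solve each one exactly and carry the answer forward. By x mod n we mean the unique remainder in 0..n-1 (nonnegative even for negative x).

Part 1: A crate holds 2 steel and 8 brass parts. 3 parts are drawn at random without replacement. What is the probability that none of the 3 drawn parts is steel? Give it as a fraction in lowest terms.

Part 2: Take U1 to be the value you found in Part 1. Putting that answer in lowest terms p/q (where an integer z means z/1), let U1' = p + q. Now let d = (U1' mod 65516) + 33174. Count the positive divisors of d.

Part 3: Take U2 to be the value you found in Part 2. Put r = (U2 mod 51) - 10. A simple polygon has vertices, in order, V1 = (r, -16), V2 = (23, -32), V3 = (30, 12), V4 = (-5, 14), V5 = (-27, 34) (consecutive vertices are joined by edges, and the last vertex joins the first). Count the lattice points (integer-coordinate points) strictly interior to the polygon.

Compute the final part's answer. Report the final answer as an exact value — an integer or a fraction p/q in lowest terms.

Part 1: total draws C(10,3) = 120; favorable C(8,3) = 56; P = 7/15; answer 7/15
Part 2: U1 = 7/15; threaded value p + q = 22; d = 33196; 33196 = 2^2 * 43 * 193; number of divisors = (2+1) * (1+1) * (1+1) = 12; answer 12
Part 3: U2 = 12; r = 2; cross terms: (2*-32 - 23*-16)=304, (23*12 - 30*-32)=1236, (30*14 - -5*12)=480, (-5*34 - -27*14)=208, (-27*-16 - 2*34)=364; twice the area = |2592| = 2592; area = 1296; boundary points = 1 + 1 + 1 + 2 + 1 = 6; strictly interior points = area - boundary/2 + 1 = 1294; answer 1294

1294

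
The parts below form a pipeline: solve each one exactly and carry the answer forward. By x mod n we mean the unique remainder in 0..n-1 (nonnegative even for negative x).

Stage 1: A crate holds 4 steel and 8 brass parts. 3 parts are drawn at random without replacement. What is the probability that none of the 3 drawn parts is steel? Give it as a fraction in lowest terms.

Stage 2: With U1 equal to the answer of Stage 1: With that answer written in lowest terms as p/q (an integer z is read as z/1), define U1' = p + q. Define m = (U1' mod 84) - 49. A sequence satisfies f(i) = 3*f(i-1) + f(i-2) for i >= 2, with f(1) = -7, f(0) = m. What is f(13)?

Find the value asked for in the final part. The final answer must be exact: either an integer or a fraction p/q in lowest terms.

Stage 1: total draws C(12,3) = 220; favorable C(8,3) = 56; P = 14/55; answer 14/55
Stage 2: U1 = 14/55; threaded value p + q = 69; m = 20; f(2) = 3*(-7) + 1*(20) = -1; iterating: f(2)=-1, f(3)=-10, f(4)=-31, f(5)=-103, f(6)=-340, f(7)=-1123, f(8)=-3709, f(9)=-12250, f(10)=-40459, f(11)=-133627, f(12)=-441340, f(13)=-1457647; answer -1457647

-1457647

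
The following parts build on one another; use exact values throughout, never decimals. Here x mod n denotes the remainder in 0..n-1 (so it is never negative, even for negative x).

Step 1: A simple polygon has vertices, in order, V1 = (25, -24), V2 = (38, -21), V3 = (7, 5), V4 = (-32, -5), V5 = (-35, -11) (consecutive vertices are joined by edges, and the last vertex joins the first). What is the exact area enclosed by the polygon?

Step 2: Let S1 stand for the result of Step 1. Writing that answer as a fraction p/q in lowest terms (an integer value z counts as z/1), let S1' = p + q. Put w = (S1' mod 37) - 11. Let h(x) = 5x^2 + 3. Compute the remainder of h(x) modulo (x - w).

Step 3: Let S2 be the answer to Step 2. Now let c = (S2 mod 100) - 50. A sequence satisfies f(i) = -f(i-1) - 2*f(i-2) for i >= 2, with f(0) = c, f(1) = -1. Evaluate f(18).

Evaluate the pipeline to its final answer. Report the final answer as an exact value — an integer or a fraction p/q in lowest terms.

Step 1: cross terms: (25*-21 - 38*-24)=387, (38*5 - 7*-21)=337, (7*-5 - -32*5)=125, (-32*-11 - -35*-5)=177, (-35*-24 - 25*-11)=1115; twice the area = |2141| = 2141; area = 2141/2; answer 2141/2
Step 2: S1 = 2141/2; threaded value p + q = 2143; w = 23; remainder = value at the root: 5*(23)^2 + 3 = (2645) + (3) = 2648; answer 2648
Step 3: S2 = 2648; c = -2; f(2) = -1*(-1) - 2*(-2) = 5; iterating: f(2)=5, f(3)=-3, f(4)=-7, f(5)=13, f(6)=1, f(7)=-27, f(8)=25, f(9)=29, f(10)=-79, f(11)=21, f(12)=137, f(13)=-179, f(14)=-95, f(15)=453, f(16)=-263, f(17)=-643, f(18)=1169; answer 1169

1169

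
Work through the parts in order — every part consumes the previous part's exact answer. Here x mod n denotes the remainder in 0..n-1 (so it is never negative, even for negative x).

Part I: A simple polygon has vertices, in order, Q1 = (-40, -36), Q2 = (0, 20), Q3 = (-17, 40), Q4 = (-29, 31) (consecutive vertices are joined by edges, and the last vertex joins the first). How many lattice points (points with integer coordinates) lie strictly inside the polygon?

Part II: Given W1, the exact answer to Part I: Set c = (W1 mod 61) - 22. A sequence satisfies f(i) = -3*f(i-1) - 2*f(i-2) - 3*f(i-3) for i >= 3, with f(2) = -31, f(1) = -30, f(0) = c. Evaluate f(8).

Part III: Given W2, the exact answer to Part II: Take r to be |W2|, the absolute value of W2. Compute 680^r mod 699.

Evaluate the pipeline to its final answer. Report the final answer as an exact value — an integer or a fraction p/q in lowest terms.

271

Part I: cross terms: (-40*20 - 0*-36)=-800, (0*40 - -17*20)=340, (-17*31 - -29*40)=633, (-29*-36 - -40*31)=2284; twice the area = |2457| = 2457; area = 2457/2; boundary points = 8 + 1 + 3 + 1 = 13; strictly interior points = area - boundary/2 + 1 = 1223; answer 1223
Part II: W1 = 1223; c = -19; f(3) = -3*(-31) - 2*(-30) - 3*(-19) = 210; iterating: f(3)=210, f(4)=-478, f(5)=1107, f(6)=-2995, f(7)=8205, f(8)=-21946; answer -21946
Part III: W2 = -21946; r = 21946; squarings mod 699: 680^1=680, 680^2=361, 680^4=307, 680^8=583, 680^16=175, 680^32=568, 680^64=385, 680^128=37, 680^256=670, 680^512=142, 680^1024=592, 680^2048=265, 680^4096=325, 680^8192=76, 680^16384=184; 680^21946 = 680^2 * 680^8 * 680^16 * 680^32 * 680^128 * 680^256 * 680^1024 * 680^4096 * 680^16384 = 271 (mod 699); answer 271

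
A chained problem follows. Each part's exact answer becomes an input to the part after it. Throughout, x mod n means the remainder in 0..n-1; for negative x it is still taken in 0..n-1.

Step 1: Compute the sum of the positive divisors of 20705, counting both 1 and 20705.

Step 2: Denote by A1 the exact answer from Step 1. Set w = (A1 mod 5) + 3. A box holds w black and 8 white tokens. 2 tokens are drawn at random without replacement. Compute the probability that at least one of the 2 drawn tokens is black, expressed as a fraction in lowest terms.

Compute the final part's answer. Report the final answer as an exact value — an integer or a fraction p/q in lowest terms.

11/15

Step 1: 20705 = 5 * 41 * 101; sigma = (1 + 5) * (1 + 41) * (1 + 101) = 6 * 42 * 102 = 25704; answer 25704
Step 2: A1 = 25704; w = 7; total draws C(15,2) = 105; complement C(8,2) = 28; favorable 105 - 28 = 77; P = 11/15; answer 11/15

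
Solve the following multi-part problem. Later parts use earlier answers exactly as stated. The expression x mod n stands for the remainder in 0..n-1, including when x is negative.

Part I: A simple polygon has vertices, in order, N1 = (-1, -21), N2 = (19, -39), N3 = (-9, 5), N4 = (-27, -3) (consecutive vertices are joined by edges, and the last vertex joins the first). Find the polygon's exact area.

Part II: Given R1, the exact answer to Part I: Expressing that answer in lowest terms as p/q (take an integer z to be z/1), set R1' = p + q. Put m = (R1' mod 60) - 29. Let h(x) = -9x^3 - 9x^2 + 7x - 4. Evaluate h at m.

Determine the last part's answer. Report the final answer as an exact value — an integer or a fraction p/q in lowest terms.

Part I: cross terms: (-1*-39 - 19*-21)=438, (19*5 - -9*-39)=-256, (-9*-3 - -27*5)=162, (-27*-21 - -1*-3)=564; twice the area = |908| = 908; area = 454; answer 454
Part II: R1 = 454; threaded value p + q = 455; m = 6; -9*(6)^3 - 9*(6)^2 + 7*(6)^1 - 4 = (-1944) + (-324) + (42) + (-4) = -2230; answer -2230

-2230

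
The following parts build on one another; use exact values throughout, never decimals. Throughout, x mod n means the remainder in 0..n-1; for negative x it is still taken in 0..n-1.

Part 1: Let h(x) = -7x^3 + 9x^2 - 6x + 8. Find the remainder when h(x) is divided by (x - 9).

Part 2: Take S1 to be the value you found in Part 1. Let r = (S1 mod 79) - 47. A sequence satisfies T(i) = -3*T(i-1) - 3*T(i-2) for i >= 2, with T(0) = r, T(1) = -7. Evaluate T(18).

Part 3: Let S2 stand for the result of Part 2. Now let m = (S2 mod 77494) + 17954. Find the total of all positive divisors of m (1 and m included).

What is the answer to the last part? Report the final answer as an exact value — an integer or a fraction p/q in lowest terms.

103064

Part 1: remainder = value at the root: -7*(9)^3 + 9*(9)^2 - 6*(9)^1 + 8 = (-5103) + (729) + (-54) + (8) = -4420; answer -4420
Part 2: S1 = -4420; r = -43; T(2) = -3*(-7) - 3*(-43) = 150; iterating: T(2)=150, T(3)=-429, T(4)=837, T(5)=-1224, T(6)=1161, T(7)=189, T(8)=-4050, T(9)=11583, T(10)=-22599, T(11)=33048, T(12)=-31347, T(13)=-5103, T(14)=109350, T(15)=-312741, T(16)=610173, T(17)=-892296, T(18)=846369; answer 846369
Part 3: S2 = 846369; m = 89383; 89383 = 7 * 113^2; sigma = (1 + 7) * (1 + 113 + 12769) = 8 * 12883 = 103064; answer 103064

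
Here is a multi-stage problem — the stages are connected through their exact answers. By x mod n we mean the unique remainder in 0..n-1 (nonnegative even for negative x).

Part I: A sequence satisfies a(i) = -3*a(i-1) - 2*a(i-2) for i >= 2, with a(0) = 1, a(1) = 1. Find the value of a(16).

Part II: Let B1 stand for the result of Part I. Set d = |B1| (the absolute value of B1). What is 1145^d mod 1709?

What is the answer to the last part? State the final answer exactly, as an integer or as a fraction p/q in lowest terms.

Part I: a(2) = -3*(1) - 2*(1) = -5; iterating: a(2)=-5, a(3)=13, a(4)=-29, a(5)=61, a(6)=-125, a(7)=253, a(8)=-509, a(9)=1021, a(10)=-2045, a(11)=4093, a(12)=-8189, a(13)=16381, a(14)=-32765, a(15)=65533, a(16)=-131069; answer -131069
Part II: B1 = -131069; d = 131069; squarings mod 1709: 1145^1=1145, 1145^2=222, 1145^4=1432, 1145^8=1533, 1145^16=214, 1145^32=1362, 1145^64=779, 1145^128=146, 1145^256=808, 1145^512=26, 1145^1024=676, 1145^2048=673, 1145^4096=44, 1145^8192=227, 1145^16384=259, 1145^32768=430, 1145^65536=328; 1145^131069 = 1145^1 * 1145^4 * 1145^8 * 1145^16 * 1145^32 * 1145^64 * 1145^128 * 1145^256 * 1145^512 * 1145^1024 * 1145^2048 * 1145^4096 * 1145^8192 * 1145^16384 * 1145^32768 * 1145^65536 = 849 (mod 1709); answer 849

849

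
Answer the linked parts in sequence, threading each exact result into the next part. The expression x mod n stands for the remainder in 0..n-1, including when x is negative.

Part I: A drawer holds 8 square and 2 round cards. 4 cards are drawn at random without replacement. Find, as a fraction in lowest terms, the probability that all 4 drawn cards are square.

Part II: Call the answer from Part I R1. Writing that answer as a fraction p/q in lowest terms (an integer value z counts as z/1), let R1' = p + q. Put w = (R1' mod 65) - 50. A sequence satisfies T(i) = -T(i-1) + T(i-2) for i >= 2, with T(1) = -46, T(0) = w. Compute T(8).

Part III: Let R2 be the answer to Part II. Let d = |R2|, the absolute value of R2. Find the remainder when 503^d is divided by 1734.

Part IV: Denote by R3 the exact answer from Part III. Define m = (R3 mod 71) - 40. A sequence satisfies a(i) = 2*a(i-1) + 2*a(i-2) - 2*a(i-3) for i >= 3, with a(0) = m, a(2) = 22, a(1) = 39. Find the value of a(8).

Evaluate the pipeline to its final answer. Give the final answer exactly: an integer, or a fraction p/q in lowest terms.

15760

Part I: total draws C(10,4) = 210; favorable C(8,4) = 70; P = 1/3; answer 1/3
Part II: R1 = 1/3; threaded value p + q = 4; w = -46; T(2) = -1*(-46) + 1*(-46) = 0; iterating: T(2)=0, T(3)=-46, T(4)=46, T(5)=-92, T(6)=138, T(7)=-230, T(8)=368; answer 368
Part III: R2 = 368; d = 368; squarings mod 1734: 503^1=503, 503^2=1579, 503^4=1483, 503^8=577, 503^16=1, 503^32=1, 503^64=1, 503^128=1, 503^256=1; 503^368 = 503^16 * 503^32 * 503^64 * 503^256 = 1 (mod 1734); answer 1
Part IV: R3 = 1; m = -39; a(3) = 2*(22) + 2*(39) - 2*(-39) = 200; iterating: a(3)=200, a(4)=366, a(5)=1088, a(6)=2508, a(7)=6460, a(8)=15760; answer 15760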